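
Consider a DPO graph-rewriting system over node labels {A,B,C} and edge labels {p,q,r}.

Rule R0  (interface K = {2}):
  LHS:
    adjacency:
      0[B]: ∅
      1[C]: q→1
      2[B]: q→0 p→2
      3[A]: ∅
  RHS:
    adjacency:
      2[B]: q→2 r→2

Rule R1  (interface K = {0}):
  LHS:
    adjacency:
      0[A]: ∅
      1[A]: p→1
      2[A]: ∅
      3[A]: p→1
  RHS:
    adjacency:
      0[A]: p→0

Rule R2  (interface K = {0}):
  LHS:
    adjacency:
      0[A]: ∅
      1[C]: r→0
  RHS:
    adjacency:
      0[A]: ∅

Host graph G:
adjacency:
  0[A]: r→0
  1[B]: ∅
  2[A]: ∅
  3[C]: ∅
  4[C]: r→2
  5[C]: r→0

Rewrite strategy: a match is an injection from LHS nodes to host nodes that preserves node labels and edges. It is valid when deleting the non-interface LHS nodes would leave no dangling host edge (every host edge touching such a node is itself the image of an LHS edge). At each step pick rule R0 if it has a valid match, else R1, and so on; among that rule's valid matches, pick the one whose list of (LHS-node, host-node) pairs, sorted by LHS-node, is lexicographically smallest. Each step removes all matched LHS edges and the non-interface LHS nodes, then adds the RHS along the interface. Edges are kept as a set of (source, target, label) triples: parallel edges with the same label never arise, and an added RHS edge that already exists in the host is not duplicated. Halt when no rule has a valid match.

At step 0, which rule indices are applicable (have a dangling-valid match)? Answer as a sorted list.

Answer: [R2]

Steps:
R0: no valid match — LHS pattern not found
R1: no valid match — LHS pattern not found
R2: 2 valid matches — {0↦0, 1↦5}, {0↦2, 1↦4}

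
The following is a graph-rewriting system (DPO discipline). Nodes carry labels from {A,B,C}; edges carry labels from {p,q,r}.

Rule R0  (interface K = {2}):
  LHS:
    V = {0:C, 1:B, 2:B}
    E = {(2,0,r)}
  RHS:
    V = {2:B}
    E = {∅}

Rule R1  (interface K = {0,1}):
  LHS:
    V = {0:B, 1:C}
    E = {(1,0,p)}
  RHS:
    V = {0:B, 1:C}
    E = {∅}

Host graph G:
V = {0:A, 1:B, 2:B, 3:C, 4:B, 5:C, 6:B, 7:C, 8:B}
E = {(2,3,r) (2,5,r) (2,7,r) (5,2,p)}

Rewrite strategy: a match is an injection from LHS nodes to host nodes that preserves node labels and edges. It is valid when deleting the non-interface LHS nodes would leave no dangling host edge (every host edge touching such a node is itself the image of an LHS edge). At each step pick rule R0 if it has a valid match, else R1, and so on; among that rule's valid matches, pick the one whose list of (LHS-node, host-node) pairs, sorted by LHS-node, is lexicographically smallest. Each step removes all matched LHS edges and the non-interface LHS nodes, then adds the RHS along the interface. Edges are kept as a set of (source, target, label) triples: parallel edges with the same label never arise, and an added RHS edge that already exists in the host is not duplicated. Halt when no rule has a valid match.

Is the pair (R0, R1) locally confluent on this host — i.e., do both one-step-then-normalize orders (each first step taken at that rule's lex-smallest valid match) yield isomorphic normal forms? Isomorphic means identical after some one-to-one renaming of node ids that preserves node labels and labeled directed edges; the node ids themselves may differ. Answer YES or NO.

Answer: YES

Derivation:
branch R0-first: apply at {0↦3, 1↦1, 2↦2} → |E|=3, then 3 more step(s) → NF |V|=3 |E|=0 V={0:A, 2:B, 8:B} E=∅
branch R1-first: apply at {0↦2, 1↦5} → |E|=3, then 3 more step(s) → NF |V|=3 |E|=0 V={0:A, 2:B, 8:B} E=∅
graphs isomorphic (equal up to label-preserving node renaming)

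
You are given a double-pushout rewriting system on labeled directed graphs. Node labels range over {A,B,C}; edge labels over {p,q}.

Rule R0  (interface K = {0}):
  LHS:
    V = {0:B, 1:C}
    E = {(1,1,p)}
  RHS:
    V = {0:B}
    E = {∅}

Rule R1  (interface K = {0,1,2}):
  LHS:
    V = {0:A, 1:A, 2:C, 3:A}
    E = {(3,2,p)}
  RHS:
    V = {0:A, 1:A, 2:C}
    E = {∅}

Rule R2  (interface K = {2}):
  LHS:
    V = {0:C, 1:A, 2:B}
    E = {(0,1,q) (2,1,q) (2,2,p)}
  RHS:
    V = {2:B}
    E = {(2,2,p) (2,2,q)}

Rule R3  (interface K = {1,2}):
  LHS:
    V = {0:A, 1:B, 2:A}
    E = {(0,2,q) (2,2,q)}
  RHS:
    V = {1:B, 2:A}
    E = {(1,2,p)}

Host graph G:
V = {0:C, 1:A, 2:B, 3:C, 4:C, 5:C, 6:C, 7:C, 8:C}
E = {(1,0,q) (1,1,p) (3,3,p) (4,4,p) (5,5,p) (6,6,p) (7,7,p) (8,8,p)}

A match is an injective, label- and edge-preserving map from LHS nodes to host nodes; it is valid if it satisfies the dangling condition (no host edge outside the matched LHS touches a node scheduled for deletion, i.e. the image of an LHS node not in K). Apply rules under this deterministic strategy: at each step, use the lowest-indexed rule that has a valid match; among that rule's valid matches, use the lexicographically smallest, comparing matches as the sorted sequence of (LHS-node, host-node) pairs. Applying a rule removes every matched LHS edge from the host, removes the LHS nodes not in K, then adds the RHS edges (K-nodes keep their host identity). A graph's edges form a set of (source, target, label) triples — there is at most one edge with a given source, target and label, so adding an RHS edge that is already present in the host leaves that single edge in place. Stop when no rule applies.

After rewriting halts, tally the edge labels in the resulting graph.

start.  V:9 E:8  edges: 1-q->0 1-p->1 3-p->3 4-p->4 5-p->5 6-p->6 7-p->7 8-p->8
1. fire R0 via {0↦2, 1↦3}  →  V:8 E:7  edges: 1-q->0 1-p->1 4-p->4 5-p->5 6-p->6 7-p->7 8-p->8
2. fire R0 via {0↦2, 1↦4}  →  V:7 E:6  edges: 1-q->0 1-p->1 5-p->5 6-p->6 7-p->7 8-p->8
3. fire R0 via {0↦2, 1↦5}  →  V:6 E:5  edges: 1-q->0 1-p->1 6-p->6 7-p->7 8-p->8
4. fire R0 via {0↦2, 1↦6}  →  V:5 E:4  edges: 1-q->0 1-p->1 7-p->7 8-p->8
5. fire R0 via {0↦2, 1↦7}  →  V:4 E:3  edges: 1-q->0 1-p->1 8-p->8
6. fire R0 via {0↦2, 1↦8}  →  V:3 E:2  edges: 1-q->0 1-p->1
final graph: no rule applies after step 6
NF edges: [(1, 0, 'q'), (1, 1, 'p')]

Answer: p:1 q:1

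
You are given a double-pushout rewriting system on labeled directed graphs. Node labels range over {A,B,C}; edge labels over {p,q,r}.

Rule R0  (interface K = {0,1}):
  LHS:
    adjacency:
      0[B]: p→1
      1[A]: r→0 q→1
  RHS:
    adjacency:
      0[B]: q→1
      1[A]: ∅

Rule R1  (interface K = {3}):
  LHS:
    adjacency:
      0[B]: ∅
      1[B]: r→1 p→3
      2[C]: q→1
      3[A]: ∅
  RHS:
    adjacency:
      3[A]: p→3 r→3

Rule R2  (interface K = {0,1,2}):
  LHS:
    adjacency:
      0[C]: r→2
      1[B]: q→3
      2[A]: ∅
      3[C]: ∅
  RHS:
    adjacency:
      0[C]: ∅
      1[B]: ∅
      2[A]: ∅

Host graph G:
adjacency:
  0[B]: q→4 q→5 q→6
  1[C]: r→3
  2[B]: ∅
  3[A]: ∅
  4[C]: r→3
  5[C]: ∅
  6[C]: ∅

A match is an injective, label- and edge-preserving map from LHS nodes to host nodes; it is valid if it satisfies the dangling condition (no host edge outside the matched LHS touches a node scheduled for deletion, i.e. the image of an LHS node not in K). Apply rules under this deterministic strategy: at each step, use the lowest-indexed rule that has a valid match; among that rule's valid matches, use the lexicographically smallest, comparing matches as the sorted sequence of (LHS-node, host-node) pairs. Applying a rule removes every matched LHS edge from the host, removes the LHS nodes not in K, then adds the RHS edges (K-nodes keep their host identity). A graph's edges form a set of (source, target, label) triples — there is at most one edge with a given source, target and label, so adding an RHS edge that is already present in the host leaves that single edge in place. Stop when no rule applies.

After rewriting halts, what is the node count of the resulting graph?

start.  V:7 E:5  edges: 0-q->4 0-q->5 0-q->6 1-r->3 4-r->3
1. fire R2 via {0↦1, 1↦0, 2↦3, 3↦5}  →  V:6 E:3  edges: 0-q->4 0-q->6 4-r->3
2. fire R2 via {0↦4, 1↦0, 2↦3, 3↦6}  →  V:5 E:1  edges: 0-q->4
normal form: no rule applies after step 2
NF nodes: {0:B, 1:C, 2:B, 3:A, 4:C}

Answer: 5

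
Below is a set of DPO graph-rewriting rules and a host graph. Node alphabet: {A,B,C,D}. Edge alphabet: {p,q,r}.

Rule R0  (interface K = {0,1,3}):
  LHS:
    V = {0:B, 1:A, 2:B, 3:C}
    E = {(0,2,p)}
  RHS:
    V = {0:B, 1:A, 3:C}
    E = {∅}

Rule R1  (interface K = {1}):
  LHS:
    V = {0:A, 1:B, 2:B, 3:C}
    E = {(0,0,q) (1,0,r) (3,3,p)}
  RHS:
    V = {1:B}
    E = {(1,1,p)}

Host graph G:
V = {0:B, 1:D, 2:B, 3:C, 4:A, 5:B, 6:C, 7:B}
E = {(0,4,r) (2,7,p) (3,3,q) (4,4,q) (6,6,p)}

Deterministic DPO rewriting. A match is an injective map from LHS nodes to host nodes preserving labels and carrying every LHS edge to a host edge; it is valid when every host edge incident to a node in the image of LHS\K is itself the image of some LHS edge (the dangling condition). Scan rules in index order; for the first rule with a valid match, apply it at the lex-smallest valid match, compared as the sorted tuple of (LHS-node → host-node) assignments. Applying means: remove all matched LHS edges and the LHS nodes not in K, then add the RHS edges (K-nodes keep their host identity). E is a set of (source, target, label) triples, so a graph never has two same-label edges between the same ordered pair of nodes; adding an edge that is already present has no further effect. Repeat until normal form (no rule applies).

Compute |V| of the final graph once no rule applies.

Answer: 4

Derivation:
[0] host  ⇒  8 nodes, 5 edges  {0-r->4 2-p->7 3-q->3 4-q->4 6-p->6}
[1] R0 @ {0↦2, 1↦4, 2↦7, 3↦3}  ⇒  7 nodes, 4 edges  {0-r->4 3-q->3 4-q->4 6-p->6}
[2] R1 @ {0↦4, 1↦0, 2↦2, 3↦6}  ⇒  4 nodes, 2 edges  {0-p->0 3-q->3}
final graph: no rule applies after step 2
NF nodes: {0:B, 1:D, 3:C, 5:B}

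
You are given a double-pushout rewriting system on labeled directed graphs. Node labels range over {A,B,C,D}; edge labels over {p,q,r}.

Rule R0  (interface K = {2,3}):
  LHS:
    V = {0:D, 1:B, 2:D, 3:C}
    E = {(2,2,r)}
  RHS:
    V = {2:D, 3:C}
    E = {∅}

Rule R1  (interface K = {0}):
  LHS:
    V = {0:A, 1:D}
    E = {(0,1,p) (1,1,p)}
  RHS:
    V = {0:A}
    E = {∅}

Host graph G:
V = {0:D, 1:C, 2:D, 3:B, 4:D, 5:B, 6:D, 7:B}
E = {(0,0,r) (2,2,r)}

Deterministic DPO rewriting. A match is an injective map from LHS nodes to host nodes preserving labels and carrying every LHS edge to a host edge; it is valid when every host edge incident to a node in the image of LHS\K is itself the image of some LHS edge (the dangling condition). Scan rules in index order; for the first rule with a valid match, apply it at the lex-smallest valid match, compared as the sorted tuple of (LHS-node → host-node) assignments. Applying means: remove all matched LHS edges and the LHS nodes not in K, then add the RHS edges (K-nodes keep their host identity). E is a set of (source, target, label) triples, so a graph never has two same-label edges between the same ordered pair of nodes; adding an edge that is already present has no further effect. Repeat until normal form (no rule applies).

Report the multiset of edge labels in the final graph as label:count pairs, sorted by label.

Answer: (no edges)

Steps:
[0] host  ⇒  8 nodes, 2 edges  {0-r->0 2-r->2}
[1] R0 @ {0↦4, 1↦3, 2↦0, 3↦1}  ⇒  6 nodes, 1 edges  {2-r->2}
[2] R0 @ {0↦0, 1↦5, 2↦2, 3↦1}  ⇒  4 nodes, 0 edges  {∅}
final graph: no rule applies after step 2
NF edges: []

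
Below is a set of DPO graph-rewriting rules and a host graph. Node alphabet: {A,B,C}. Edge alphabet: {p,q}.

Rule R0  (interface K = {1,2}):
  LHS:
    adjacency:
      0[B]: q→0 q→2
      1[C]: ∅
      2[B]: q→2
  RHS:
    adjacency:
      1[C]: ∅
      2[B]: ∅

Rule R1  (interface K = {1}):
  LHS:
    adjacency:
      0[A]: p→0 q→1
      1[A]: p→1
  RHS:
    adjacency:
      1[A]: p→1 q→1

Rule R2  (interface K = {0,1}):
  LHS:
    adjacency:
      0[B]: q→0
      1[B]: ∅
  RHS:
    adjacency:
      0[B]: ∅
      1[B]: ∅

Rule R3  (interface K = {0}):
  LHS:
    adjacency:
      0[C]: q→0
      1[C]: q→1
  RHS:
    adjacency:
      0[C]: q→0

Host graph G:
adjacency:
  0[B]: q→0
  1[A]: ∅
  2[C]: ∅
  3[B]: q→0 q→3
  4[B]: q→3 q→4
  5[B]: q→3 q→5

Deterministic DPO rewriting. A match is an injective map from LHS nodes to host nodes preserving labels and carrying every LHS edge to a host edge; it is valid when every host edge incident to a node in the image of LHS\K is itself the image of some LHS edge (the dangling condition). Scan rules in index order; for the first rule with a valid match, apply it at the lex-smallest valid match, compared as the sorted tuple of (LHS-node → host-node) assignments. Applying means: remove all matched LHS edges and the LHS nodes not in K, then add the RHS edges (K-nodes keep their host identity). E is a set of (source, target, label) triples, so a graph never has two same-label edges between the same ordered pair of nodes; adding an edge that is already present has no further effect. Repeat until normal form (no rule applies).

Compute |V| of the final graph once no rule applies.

Answer: 5

Steps:
start.  V:6 E:7  edges: 0-q->0 3-q->0 3-q->3 4-q->3 4-q->4 5-q->3 5-q->5
1. fire R0 via {0↦4, 1↦2, 2↦3}  →  V:5 E:4  edges: 0-q->0 3-q->0 5-q->3 5-q->5
2. fire R2 via {0↦0, 1↦3}  →  V:5 E:3  edges: 3-q->0 5-q->3 5-q->5
3. fire R2 via {0↦5, 1↦0}  →  V:5 E:2  edges: 3-q->0 5-q->3
normal form: no rule applies after step 3
NF nodes: {0:B, 1:A, 2:C, 3:B, 5:B}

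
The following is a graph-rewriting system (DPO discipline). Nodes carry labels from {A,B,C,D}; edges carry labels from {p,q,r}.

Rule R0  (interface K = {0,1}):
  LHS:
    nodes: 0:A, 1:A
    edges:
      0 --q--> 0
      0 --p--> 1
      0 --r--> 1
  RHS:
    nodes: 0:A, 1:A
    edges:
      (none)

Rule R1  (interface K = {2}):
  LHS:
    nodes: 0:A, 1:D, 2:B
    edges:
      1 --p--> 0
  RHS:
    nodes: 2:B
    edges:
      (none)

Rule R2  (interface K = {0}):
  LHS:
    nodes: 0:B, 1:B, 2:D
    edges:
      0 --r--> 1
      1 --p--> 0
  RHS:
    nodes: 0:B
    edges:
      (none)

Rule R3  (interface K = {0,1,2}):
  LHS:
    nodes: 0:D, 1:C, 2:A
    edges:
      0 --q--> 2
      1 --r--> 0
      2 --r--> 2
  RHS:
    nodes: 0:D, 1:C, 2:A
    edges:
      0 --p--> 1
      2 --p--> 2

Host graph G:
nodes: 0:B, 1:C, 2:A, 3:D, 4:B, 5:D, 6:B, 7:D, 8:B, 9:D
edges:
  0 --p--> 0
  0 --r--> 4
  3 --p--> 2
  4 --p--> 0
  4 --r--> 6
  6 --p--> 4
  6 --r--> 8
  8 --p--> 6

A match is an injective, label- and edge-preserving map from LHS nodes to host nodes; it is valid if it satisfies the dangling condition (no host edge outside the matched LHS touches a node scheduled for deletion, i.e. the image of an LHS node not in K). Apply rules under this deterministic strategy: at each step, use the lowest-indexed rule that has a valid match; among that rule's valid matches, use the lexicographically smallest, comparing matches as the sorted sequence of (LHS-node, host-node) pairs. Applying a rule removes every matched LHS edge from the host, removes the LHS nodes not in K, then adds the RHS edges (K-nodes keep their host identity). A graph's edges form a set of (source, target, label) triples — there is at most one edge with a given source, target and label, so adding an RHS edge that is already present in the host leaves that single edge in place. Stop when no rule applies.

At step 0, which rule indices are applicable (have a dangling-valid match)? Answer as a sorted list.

Answer: [R1,R2]

Rewrite trace:
R0: no valid match — LHS pattern not found
R1: 4 valid matches — {0↦2, 1↦3, 2↦0}, {0↦2, 1↦3, 2↦4}, {0↦2, 1↦3, 2↦6} (+1 more)
R2: 3 valid matches — {0↦6, 1↦8, 2↦5}, {0↦6, 1↦8, 2↦7}, {0↦6, 1↦8, 2↦9}
R3: no valid match — LHS pattern not found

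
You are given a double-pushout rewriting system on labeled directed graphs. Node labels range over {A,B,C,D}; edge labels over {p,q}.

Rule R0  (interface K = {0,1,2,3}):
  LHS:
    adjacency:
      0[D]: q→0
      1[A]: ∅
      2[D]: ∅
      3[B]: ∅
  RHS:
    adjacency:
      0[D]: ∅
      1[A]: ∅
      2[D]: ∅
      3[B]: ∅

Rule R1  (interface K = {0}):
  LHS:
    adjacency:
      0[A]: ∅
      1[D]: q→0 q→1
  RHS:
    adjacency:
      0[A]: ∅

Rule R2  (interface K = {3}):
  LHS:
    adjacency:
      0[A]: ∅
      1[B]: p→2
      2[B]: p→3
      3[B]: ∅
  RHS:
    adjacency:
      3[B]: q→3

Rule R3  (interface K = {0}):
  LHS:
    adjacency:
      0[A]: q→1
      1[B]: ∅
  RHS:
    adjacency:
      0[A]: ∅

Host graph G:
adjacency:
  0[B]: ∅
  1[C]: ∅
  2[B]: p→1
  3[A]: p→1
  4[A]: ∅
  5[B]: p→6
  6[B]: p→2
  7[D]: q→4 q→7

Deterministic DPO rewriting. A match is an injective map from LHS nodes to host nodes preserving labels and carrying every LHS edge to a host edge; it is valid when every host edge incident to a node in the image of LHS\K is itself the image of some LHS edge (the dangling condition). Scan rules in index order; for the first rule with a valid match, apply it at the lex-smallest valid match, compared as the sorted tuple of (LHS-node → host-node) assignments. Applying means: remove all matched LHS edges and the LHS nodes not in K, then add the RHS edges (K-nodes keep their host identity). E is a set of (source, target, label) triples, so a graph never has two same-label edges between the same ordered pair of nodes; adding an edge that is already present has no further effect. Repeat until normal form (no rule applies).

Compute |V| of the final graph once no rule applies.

initial: |V|=8 |E|=6  E = 2-p->1 3-p->1 5-p->6 6-p->2 7-q->4 7-q->7
step 1: apply R1 at {0↦4, 1↦7}  → |V|=7 |E|=4  E = 2-p->1 3-p->1 5-p->6 6-p->2
step 2: apply R2 at {0↦4, 1↦5, 2↦6, 3↦2}  → |V|=4 |E|=3  E = 2-p->1 2-q->2 3-p->1
halt: no rule applies after step 2
NF nodes: {0:B, 1:C, 2:B, 3:A}

Answer: 4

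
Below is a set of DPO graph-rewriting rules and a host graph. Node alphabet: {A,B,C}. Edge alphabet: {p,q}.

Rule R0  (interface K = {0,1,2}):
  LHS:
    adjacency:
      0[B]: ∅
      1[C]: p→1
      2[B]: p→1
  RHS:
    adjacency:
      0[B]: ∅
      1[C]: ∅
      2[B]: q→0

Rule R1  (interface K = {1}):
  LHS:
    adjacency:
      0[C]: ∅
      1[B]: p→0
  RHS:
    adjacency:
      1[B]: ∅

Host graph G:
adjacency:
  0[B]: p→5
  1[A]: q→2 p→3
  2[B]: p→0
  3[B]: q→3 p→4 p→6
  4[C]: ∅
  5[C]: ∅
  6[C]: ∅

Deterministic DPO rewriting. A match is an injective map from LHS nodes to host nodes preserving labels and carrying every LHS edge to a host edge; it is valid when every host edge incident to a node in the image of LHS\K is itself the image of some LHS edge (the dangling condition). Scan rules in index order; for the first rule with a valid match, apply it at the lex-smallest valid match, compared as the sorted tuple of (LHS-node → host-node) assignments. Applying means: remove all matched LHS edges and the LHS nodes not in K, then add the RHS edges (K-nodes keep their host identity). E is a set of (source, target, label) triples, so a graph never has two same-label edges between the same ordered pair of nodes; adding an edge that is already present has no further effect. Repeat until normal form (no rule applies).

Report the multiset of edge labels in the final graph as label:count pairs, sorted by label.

initial: |V|=7 |E|=7  E = 0-p->5 1-q->2 1-p->3 2-p->0 3-q->3 3-p->4 3-p->6
step 1: apply R1 at {0↦4, 1↦3}  → |V|=6 |E|=6  E = 0-p->5 1-q->2 1-p->3 2-p->0 3-q->3 3-p->6
step 2: apply R1 at {0↦5, 1↦0}  → |V|=5 |E|=5  E = 1-q->2 1-p->3 2-p->0 3-q->3 3-p->6
step 3: apply R1 at {0↦6, 1↦3}  → |V|=4 |E|=4  E = 1-q->2 1-p->3 2-p->0 3-q->3
normal form: no rule applies after step 3
NF edges: [(1, 2, 'q'), (1, 3, 'p'), (2, 0, 'p'), (3, 3, 'q')]

Answer: p:2 q:2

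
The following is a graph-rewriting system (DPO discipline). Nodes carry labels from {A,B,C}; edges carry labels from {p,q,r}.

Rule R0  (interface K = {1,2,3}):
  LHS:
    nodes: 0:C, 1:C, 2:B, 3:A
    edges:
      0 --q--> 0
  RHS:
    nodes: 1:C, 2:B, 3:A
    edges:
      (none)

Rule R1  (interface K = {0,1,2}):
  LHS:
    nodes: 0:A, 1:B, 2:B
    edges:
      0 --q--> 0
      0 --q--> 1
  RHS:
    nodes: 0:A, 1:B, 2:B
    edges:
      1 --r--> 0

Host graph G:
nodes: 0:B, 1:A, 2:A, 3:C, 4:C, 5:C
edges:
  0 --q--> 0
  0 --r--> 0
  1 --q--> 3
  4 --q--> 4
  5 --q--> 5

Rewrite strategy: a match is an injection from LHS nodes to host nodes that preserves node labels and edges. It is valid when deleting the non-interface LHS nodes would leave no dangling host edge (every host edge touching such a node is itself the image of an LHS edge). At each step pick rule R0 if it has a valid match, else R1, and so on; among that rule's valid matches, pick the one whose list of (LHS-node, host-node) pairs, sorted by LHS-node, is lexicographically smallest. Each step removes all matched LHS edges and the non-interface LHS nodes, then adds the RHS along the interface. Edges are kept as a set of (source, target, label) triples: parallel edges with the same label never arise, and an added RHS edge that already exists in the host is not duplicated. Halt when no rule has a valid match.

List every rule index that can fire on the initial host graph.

Answer: [R0]

Rewrite trace:
R0: 8 valid matches — {0↦4, 1↦3, 2↦0, 3↦1}, {0↦4, 1↦3, 2↦0, 3↦2}, {0↦4, 1↦5, 2↦0, 3↦1} (+5 more)
R1: no valid match — LHS pattern not found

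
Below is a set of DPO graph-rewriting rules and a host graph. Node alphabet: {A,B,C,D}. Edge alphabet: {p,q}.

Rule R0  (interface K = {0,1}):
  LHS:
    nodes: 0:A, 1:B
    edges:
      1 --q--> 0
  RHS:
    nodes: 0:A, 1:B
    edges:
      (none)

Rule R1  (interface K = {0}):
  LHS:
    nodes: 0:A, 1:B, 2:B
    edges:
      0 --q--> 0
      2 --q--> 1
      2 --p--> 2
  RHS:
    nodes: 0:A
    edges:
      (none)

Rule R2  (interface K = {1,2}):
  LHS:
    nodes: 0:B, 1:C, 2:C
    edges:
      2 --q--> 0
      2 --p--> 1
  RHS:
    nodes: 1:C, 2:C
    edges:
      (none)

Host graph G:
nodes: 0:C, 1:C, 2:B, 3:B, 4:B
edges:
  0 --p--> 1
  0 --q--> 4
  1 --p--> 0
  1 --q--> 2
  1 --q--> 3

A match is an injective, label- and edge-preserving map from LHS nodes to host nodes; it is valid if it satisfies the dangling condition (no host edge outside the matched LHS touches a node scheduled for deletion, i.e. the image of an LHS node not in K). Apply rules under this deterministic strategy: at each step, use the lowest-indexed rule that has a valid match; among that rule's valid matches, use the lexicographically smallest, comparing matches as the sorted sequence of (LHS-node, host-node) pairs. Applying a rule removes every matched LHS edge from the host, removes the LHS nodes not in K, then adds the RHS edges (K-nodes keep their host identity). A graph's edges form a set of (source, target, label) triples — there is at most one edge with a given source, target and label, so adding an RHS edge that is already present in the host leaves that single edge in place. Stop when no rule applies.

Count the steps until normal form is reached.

start.  V:5 E:5  edges: 0-p->1 0-q->4 1-p->0 1-q->2 1-q->3
1. fire R2 via {0↦2, 1↦0, 2↦1}  →  V:4 E:3  edges: 0-p->1 0-q->4 1-q->3
2. fire R2 via {0↦4, 1↦1, 2↦0}  →  V:3 E:1  edges: 1-q->3
final graph: no rule applies after step 2

Answer: 2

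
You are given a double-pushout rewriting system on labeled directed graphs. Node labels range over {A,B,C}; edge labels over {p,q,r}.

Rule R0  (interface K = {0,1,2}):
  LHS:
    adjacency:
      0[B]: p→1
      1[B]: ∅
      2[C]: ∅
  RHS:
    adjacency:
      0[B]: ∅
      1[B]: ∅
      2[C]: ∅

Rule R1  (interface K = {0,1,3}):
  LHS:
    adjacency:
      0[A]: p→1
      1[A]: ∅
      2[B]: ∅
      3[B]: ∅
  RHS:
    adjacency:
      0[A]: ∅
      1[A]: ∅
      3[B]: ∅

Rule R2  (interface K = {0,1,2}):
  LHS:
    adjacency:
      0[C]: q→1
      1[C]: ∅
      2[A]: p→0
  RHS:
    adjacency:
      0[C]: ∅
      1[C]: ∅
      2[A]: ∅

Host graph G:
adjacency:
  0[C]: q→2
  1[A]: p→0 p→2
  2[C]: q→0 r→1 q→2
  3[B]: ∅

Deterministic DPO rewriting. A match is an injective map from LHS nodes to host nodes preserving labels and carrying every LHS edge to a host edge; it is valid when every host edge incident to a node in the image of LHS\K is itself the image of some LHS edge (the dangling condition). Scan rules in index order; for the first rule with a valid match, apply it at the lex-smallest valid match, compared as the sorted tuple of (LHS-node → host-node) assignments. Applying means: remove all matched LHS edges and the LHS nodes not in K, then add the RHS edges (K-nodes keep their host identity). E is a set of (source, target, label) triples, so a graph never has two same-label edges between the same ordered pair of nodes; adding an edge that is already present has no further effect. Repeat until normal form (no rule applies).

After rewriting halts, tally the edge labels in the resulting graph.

Answer: q:1 r:1

Rewrite trace:
[0] host  ⇒  4 nodes, 6 edges  {0-q->2 1-p->0 1-p->2 2-q->0 2-r->1 2-q->2}
[1] R2 @ {0↦0, 1↦2, 2↦1}  ⇒  4 nodes, 4 edges  {1-p->2 2-q->0 2-r->1 2-q->2}
[2] R2 @ {0↦2, 1↦0, 2↦1}  ⇒  4 nodes, 2 edges  {2-r->1 2-q->2}
halt: no rule applies after step 2
NF edges: [(2, 1, 'r'), (2, 2, 'q')]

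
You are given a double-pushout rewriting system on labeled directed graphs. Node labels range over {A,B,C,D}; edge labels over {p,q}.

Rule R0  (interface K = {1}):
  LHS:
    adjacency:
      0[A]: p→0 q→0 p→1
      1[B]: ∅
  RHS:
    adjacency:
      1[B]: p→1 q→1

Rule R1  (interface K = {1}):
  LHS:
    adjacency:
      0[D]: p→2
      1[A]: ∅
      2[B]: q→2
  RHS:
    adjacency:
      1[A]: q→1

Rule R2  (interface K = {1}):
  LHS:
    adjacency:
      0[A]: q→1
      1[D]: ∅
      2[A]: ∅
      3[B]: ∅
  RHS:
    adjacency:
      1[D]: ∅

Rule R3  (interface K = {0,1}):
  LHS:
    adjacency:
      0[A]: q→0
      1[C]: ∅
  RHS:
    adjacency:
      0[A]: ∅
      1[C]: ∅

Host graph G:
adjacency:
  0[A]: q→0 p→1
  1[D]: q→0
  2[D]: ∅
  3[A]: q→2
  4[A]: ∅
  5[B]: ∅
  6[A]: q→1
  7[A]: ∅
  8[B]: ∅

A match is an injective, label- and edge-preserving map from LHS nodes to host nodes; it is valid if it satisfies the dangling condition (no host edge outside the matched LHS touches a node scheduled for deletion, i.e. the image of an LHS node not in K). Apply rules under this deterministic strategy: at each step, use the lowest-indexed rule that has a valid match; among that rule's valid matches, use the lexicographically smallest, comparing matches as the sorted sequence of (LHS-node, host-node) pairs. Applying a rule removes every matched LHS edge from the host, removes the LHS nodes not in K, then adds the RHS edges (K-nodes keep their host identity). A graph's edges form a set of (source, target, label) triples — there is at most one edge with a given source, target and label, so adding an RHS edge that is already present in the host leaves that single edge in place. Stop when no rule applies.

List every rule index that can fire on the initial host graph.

Answer: [R2]

Derivation:
R0: no valid match — LHS pattern not found
R1: no valid match — LHS pattern not found
R2: 8 valid matches — {0↦3, 1↦2, 2↦4, 3↦5}, {0↦3, 1↦2, 2↦4, 3↦8}, {0↦3, 1↦2, 2↦7, 3↦5} (+5 more)
R3: no valid match — LHS pattern not found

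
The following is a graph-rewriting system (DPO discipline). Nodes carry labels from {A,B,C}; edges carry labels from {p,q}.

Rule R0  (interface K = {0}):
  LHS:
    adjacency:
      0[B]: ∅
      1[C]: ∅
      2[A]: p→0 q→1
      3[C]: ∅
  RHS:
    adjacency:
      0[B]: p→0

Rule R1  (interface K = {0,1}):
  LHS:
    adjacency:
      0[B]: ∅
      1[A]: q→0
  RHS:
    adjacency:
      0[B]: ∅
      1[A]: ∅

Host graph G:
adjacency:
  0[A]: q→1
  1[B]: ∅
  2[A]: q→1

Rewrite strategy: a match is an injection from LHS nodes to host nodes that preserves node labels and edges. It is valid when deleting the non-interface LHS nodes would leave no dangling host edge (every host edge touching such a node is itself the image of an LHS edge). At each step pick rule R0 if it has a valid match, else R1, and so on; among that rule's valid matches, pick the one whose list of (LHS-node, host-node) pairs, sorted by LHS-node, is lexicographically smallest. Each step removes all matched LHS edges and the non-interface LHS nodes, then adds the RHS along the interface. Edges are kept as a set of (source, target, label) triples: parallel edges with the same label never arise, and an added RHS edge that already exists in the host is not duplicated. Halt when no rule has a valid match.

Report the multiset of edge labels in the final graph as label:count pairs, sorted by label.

Answer: (no edges)

Derivation:
initial: |V|=3 |E|=2  E = 0-q->1 2-q->1
step 1: apply R1 at {0↦1, 1↦0}  → |V|=3 |E|=1  E = 2-q->1
step 2: apply R1 at {0↦1, 1↦2}  → |V|=3 |E|=0  E = ∅
normal form: no rule applies after step 2
NF edges: []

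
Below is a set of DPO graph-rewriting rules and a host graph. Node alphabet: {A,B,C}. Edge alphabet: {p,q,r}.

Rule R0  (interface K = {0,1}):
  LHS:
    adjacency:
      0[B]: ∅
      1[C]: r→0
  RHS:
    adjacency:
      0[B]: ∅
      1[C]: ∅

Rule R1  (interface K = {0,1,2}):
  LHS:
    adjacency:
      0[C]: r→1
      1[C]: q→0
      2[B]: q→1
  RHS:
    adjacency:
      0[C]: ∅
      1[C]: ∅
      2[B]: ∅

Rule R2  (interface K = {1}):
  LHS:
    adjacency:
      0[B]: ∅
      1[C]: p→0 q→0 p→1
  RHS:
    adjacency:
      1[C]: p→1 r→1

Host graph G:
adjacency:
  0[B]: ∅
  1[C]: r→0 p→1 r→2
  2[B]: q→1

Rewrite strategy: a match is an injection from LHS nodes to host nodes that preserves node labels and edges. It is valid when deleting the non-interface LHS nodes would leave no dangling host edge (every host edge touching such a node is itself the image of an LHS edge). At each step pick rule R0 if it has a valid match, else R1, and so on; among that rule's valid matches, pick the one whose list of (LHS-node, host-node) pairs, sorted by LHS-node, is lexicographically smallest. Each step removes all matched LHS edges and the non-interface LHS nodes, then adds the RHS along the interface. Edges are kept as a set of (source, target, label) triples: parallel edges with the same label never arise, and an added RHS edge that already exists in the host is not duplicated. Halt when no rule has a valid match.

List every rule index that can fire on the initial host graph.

Answer: [R0]

Steps:
R0: 2 valid matches — {0↦0, 1↦1}, {0↦2, 1↦1}
R1: no valid match — LHS pattern not found
R2: no valid match — LHS pattern not found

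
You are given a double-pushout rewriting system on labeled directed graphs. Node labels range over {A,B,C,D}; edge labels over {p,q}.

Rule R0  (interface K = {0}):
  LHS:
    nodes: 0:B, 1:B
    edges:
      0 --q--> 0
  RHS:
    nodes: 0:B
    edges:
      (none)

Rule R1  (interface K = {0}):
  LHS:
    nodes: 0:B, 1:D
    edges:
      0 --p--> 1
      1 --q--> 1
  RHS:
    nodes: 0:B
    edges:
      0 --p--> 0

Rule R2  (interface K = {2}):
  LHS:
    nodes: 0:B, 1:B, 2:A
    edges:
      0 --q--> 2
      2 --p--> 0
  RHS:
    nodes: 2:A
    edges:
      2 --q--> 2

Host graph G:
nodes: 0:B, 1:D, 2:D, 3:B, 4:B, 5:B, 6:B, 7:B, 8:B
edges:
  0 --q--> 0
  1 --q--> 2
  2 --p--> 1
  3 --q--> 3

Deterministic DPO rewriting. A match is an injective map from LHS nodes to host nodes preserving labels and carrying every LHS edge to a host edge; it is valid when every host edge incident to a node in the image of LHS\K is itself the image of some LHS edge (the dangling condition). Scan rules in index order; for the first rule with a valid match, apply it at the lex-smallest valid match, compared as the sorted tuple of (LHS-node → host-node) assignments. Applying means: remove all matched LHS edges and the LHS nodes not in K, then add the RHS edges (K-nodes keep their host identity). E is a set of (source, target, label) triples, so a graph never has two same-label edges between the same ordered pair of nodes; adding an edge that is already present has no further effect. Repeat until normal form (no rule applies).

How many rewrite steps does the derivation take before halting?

start.  V:9 E:4  edges: 0-q->0 1-q->2 2-p->1 3-q->3
1. fire R0 via {0↦0, 1↦4}  →  V:8 E:3  edges: 1-q->2 2-p->1 3-q->3
2. fire R0 via {0↦3, 1↦0}  →  V:7 E:2  edges: 1-q->2 2-p->1
final graph: no rule applies after step 2

Answer: 2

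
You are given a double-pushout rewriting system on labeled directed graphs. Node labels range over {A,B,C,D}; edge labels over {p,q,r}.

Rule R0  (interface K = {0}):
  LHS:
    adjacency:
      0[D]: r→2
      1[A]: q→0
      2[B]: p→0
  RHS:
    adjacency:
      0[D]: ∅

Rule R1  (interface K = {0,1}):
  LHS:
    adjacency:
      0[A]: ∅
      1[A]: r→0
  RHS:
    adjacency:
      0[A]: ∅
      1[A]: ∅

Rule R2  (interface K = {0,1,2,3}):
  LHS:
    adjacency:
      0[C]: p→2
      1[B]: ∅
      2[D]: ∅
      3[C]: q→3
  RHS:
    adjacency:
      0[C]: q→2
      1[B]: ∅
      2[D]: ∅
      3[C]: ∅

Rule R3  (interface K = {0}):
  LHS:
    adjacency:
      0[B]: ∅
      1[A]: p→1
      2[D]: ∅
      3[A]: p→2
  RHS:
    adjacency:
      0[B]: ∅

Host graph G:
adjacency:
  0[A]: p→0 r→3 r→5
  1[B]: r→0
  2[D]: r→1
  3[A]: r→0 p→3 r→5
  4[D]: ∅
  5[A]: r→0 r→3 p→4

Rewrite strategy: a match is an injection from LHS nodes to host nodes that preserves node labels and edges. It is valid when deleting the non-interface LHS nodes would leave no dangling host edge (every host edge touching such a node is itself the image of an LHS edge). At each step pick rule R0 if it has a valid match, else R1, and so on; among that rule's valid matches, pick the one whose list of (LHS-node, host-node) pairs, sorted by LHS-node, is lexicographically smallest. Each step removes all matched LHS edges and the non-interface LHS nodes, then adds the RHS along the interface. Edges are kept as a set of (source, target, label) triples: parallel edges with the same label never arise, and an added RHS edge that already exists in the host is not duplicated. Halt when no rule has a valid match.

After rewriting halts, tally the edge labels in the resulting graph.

initial: |V|=6 |E|=11  E = 0-p->0 0-r->3 0-r->5 1-r->0 2-r->1 3-r->0 3-p->3 3-r->5 5-r->0 5-r->3 5-p->4
step 1: apply R1 at {0↦0, 1↦3}  → |V|=6 |E|=10  E = 0-p->0 0-r->3 0-r->5 1-r->0 2-r->1 3-p->3 3-r->5 5-r->0 5-r->3 5-p->4
step 2: apply R1 at {0↦0, 1↦5}  → |V|=6 |E|=9  E = 0-p->0 0-r->3 0-r->5 1-r->0 2-r->1 3-p->3 3-r->5 5-r->3 5-p->4
step 3: apply R1 at {0↦3, 1↦0}  → |V|=6 |E|=8  E = 0-p->0 0-r->5 1-r->0 2-r->1 3-p->3 3-r->5 5-r->3 5-p->4
step 4: apply R1 at {0↦3, 1↦5}  → |V|=6 |E|=7  E = 0-p->0 0-r->5 1-r->0 2-r->1 3-p->3 3-r->5 5-p->4
step 5: apply R1 at {0↦5, 1↦0}  → |V|=6 |E|=6  E = 0-p->0 1-r->0 2-r->1 3-p->3 3-r->5 5-p->4
step 6: apply R1 at {0↦5, 1↦3}  → |V|=6 |E|=5  E = 0-p->0 1-r->0 2-r->1 3-p->3 5-p->4
step 7: apply R3 at {0↦1, 1↦3, 2↦4, 3↦5}  → |V|=3 |E|=3  E = 0-p->0 1-r->0 2-r->1
halt: no rule applies after step 7
NF edges: [(0, 0, 'p'), (1, 0, 'r'), (2, 1, 'r')]

Answer: p:1 r:2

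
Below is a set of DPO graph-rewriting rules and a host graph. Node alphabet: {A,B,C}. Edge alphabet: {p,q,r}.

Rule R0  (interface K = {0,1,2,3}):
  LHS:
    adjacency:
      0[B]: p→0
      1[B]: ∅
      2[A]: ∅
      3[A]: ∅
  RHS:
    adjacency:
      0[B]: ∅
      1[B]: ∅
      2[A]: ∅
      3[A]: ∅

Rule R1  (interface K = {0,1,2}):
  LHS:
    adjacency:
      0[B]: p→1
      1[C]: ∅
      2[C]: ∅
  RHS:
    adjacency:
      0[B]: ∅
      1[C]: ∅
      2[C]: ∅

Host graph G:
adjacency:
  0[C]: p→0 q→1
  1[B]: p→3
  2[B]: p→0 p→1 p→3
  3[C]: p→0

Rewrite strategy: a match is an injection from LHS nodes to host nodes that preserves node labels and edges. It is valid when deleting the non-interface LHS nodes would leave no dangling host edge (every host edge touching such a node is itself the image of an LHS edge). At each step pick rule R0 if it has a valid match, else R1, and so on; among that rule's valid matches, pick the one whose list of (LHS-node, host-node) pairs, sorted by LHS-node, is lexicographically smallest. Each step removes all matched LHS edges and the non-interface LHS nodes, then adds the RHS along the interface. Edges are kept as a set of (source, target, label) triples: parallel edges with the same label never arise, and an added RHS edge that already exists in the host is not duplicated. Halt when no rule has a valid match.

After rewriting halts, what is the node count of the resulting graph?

Answer: 4

Steps:
start.  V:4 E:7  edges: 0-p->0 0-q->1 1-p->3 2-p->0 2-p->1 2-p->3 3-p->0
1. fire R1 via {0↦1, 1↦3, 2↦0}  →  V:4 E:6  edges: 0-p->0 0-q->1 2-p->0 2-p->1 2-p->3 3-p->0
2. fire R1 via {0↦2, 1↦0, 2↦3}  →  V:4 E:5  edges: 0-p->0 0-q->1 2-p->1 2-p->3 3-p->0
3. fire R1 via {0↦2, 1↦3, 2↦0}  →  V:4 E:4  edges: 0-p->0 0-q->1 2-p->1 3-p->0
halt: no rule applies after step 3
NF nodes: {0:C, 1:B, 2:B, 3:C}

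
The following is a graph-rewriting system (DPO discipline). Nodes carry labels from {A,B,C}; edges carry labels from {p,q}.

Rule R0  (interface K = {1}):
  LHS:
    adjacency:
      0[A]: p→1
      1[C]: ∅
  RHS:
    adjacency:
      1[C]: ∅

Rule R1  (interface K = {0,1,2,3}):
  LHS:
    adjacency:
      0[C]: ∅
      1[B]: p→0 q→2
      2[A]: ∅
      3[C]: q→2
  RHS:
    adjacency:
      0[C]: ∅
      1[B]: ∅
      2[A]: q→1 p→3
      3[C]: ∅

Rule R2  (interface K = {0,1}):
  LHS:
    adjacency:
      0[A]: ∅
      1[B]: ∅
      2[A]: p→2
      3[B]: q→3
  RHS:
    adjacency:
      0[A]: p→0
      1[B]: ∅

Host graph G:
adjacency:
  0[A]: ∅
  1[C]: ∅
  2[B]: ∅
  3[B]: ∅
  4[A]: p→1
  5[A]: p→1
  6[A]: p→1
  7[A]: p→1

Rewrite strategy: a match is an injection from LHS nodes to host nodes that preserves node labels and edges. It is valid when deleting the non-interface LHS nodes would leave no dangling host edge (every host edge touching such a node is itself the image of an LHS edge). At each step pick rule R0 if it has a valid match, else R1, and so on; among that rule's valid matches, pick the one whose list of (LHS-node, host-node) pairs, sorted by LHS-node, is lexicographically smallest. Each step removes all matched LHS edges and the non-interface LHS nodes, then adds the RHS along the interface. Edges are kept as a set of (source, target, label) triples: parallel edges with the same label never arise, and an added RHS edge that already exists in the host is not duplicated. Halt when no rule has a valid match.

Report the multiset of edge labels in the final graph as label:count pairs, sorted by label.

initial: |V|=8 |E|=4  E = 4-p->1 5-p->1 6-p->1 7-p->1
step 1: apply R0 at {0↦4, 1↦1}  → |V|=7 |E|=3  E = 5-p->1 6-p->1 7-p->1
step 2: apply R0 at {0↦5, 1↦1}  → |V|=6 |E|=2  E = 6-p->1 7-p->1
step 3: apply R0 at {0↦6, 1↦1}  → |V|=5 |E|=1  E = 7-p->1
step 4: apply R0 at {0↦7, 1↦1}  → |V|=4 |E|=0  E = ∅
final graph: no rule applies after step 4
NF edges: []

Answer: (no edges)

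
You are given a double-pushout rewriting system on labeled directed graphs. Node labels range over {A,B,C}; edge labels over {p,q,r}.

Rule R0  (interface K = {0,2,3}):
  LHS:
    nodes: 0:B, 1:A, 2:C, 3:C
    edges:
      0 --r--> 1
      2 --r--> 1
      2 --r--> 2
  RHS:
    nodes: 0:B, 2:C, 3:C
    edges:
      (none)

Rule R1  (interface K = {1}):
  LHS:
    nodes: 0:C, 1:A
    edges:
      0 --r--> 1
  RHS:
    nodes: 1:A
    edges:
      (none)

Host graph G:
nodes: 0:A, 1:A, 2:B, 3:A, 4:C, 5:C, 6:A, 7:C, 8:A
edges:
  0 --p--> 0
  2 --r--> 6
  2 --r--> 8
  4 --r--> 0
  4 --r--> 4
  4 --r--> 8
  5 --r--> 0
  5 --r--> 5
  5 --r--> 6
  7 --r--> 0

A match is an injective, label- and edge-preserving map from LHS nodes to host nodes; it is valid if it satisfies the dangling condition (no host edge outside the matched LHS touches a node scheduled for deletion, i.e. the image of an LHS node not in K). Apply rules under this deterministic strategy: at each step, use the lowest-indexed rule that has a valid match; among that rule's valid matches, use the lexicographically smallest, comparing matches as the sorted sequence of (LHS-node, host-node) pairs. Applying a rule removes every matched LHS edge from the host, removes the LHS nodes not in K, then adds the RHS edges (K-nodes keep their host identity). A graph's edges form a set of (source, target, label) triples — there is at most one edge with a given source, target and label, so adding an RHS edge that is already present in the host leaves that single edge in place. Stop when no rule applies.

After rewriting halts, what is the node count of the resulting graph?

Answer: 4

Rewrite trace:
[0] host  ⇒  9 nodes, 10 edges  {0-p->0 2-r->6 2-r->8 4-r->0 4-r->4 4-r->8 5-r->0 5-r->5 5-r->6 7-r->0}
[1] R0 @ {0↦2, 1↦6, 2↦5, 3↦4}  ⇒  8 nodes, 7 edges  {0-p->0 2-r->8 4-r->0 4-r->4 4-r->8 5-r->0 7-r->0}
[2] R0 @ {0↦2, 1↦8, 2↦4, 3↦5}  ⇒  7 nodes, 4 edges  {0-p->0 4-r->0 5-r->0 7-r->0}
[3] R1 @ {0↦4, 1↦0}  ⇒  6 nodes, 3 edges  {0-p->0 5-r->0 7-r->0}
[4] R1 @ {0↦5, 1↦0}  ⇒  5 nodes, 2 edges  {0-p->0 7-r->0}
[5] R1 @ {0↦7, 1↦0}  ⇒  4 nodes, 1 edges  {0-p->0}
normal form: no rule applies after step 5
NF nodes: {0:A, 1:A, 2:B, 3:A}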